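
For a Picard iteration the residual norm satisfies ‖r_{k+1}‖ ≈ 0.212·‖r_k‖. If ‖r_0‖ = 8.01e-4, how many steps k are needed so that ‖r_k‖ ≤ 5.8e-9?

8

After k steps, ‖r_k‖ ≈ 8.01e-4·0.212^k.
Need 0.212^k ≤ 5.8e-9/8.01e-4 = 7.24095e-06.
k ≥ ln(7.24095e-06)/ln(0.212) = -11.8358/-1.55117 = 7.630.
Smallest integer k = 8.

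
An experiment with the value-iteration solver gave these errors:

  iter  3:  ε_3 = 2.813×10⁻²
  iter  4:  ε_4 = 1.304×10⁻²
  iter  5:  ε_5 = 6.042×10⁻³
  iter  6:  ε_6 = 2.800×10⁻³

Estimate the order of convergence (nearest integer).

Consecutive ratios: ε_6/ε_5 = 2.800×10⁻³/6.042×10⁻³ = 0.463423, ε_5/ε_4 = 6.042×10⁻³/1.304×10⁻² = 0.463344.
p ≈ ln(0.463423)/ln(0.463344) = -0.7691/-0.7693 ≈ 1.00.
So the convergence is linear (order 1).

1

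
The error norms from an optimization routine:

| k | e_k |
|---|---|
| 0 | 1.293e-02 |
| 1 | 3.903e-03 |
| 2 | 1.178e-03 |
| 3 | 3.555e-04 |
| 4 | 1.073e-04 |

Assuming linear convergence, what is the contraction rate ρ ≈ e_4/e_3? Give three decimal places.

ρ ≈ e_4/e_3 = 1.073e-04/3.555e-04 = 0.30183

0.302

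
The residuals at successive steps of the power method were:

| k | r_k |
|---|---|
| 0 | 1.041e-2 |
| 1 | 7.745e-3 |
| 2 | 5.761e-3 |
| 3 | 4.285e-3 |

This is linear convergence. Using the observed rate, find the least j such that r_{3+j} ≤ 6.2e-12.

Rate ρ ≈ r_3/r_2 = 4.285e-3/5.761e-3 = 0.7438.
After j more steps, r_{3+j} ≈ 4.285e-3·ρ^j; need ρ^j ≤ 6.2e-12/4.285e-3 = 1.44691e-09.
j ≥ ln(1.44691e-09)/ln(0.7438) = -20.3538/-0.29598 = 68.767.
So 69 more iterations are needed.

69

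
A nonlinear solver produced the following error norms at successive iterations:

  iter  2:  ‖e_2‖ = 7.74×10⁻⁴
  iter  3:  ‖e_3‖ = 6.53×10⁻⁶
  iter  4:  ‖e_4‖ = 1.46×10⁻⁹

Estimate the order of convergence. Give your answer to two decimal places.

1.76

p ≈ ln(‖e_4‖/‖e_3‖) / ln(‖e_3‖/‖e_2‖)
  = ln(1.46×10⁻⁹/6.53×10⁻⁶) / ln(6.53×10⁻⁶/7.74×10⁻⁴)
  = ln(0.000223583) / ln(0.00843669)
  = -8.40573 / -4.77517 ≈ 1.76030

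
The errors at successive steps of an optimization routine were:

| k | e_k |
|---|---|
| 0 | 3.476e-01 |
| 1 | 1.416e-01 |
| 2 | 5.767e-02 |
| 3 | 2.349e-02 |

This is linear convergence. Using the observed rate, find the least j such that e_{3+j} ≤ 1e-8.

Rate ρ ≈ e_3/e_2 = 2.349e-02/5.767e-02 = 0.4073.
After j more steps, e_{3+j} ≈ 2.349e-02·ρ^j; need ρ^j ≤ 1e-8/2.349e-02 = 4.25713e-07.
j ≥ ln(4.25713e-07)/ln(0.4073) = -14.6695/-0.89821 = 16.332.
So 17 more iterations are needed.

17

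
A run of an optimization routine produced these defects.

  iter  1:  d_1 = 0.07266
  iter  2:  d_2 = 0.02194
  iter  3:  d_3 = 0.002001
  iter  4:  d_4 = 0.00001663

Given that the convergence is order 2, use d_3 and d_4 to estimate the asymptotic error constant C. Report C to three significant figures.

C ≈ d_4 / d_3^2
  = 0.00001663 / (0.002001)^2
  = 0.00001663 / 4.004e-06 ≈ 4.1533

4.15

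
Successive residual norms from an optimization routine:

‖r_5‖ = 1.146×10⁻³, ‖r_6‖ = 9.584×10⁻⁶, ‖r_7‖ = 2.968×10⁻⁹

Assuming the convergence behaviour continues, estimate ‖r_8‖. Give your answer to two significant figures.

3.5e-15

First estimate the order: p ≈ ln(‖r_7‖/‖r_6‖) / ln(‖r_6‖/‖r_5‖) = ln(2.968×10⁻⁹/9.584×10⁻⁶)/ln(9.584×10⁻⁶/1.146×10⁻³) = ln(0.000309683)/ln(0.008363) ≈ 1.6890.
Then ‖r_8‖ ≈ ‖r_7‖·(‖r_7‖/‖r_6‖)^p = 2.968×10⁻⁹·(0.000309683)^1.6890 = 2.968×10⁻⁹·1.18348e-06 ≈ 3.513e-15.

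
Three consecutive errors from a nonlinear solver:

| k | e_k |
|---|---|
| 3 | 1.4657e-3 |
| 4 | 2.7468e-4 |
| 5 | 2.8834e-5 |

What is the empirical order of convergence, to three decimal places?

1.346

p ≈ ln(e_5/e_4) / ln(e_4/e_3)
  = ln(2.8834e-5/2.7468e-4) / ln(2.7468e-4/1.4657e-3)
  = ln(0.104973) / ln(0.187405)
  = -2.254052 / -1.674483 ≈ 1.346118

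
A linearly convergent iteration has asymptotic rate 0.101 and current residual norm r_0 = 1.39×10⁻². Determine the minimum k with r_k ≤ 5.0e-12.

After k steps, r_k ≈ 1.39×10⁻²·0.101^k.
Need 0.101^k ≤ 5.0e-12/1.39×10⁻² = 3.59712e-10.
k ≥ ln(3.59712e-10)/ln(0.101) = -21.7457/-2.29263 = 9.485.
Smallest integer k = 10.

10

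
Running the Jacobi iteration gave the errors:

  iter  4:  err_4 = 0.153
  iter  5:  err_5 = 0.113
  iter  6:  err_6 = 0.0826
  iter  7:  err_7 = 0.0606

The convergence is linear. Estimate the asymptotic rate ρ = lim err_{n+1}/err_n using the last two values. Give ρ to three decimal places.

ρ ≈ err_7/err_6 = 0.0606/0.0826 = 0.73366

0.734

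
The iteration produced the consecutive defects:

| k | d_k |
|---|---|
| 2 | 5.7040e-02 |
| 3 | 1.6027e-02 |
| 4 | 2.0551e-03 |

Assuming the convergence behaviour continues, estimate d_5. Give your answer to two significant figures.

First estimate the order: p ≈ ln(d_4/d_3) / ln(d_3/d_2) = ln(2.0551e-03/1.6027e-02)/ln(1.6027e-02/5.7040e-02) = ln(0.128227)/ln(0.280978) ≈ 1.6179.
Then d_5 ≈ d_4·(d_4/d_3)^p = 2.0551e-03·(0.128227)^1.6179 = 2.0551e-03·0.0360413 ≈ 7.407e-05.

7.4e-5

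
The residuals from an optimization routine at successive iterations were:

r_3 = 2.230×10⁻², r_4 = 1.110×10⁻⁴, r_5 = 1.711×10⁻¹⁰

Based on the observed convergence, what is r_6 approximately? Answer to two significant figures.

3.7e-25

First estimate the order: p ≈ ln(r_5/r_4) / ln(r_4/r_3) = ln(1.711×10⁻¹⁰/1.110×10⁻⁴)/ln(1.110×10⁻⁴/2.230×10⁻²) = ln(1.54144e-06)/ln(0.00497758) ≈ 2.5237.
Then r_6 ≈ r_5·(r_5/r_4)^p = 1.711×10⁻¹⁰·(1.54144e-06)^2.5237 = 1.711×10⁻¹⁰·2.14818e-15 ≈ 3.676e-25.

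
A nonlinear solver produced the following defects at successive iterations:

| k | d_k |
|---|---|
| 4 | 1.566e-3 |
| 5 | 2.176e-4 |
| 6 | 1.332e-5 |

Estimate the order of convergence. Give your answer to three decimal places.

p ≈ ln(d_6/d_5) / ln(d_5/d_4)
  = ln(1.332e-5/2.176e-4) / ln(2.176e-4/1.566e-3)
  = ln(0.0612132) / ln(0.138953)
  = -2.793392 / -1.973620 ≈ 1.415365

1.415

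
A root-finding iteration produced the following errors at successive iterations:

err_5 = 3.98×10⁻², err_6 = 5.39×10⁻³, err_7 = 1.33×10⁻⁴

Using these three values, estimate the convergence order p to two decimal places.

p ≈ ln(err_7/err_6) / ln(err_6/err_5)
  = ln(1.33×10⁻⁴/5.39×10⁻³) / ln(5.39×10⁻³/3.98×10⁻²)
  = ln(0.0246753) / ln(0.135427)
  = -3.70195 / -1.99932 ≈ 1.85160

1.85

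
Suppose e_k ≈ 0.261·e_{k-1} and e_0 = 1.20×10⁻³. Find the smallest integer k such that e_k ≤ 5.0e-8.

After k steps, e_k ≈ 1.20×10⁻³·0.261^k.
Need 0.261^k ≤ 5.0e-8/1.20×10⁻³ = 4.16667e-05.
k ≥ ln(4.16667e-05)/ln(0.261) = -10.0858/-1.34323 = 7.509.
Smallest integer k = 8.

8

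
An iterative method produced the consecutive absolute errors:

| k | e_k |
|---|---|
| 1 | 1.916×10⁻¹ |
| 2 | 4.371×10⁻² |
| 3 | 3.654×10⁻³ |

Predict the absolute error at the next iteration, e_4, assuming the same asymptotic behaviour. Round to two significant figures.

First estimate the order: p ≈ ln(e_3/e_2) / ln(e_2/e_1) = ln(3.654×10⁻³/4.371×10⁻²)/ln(4.371×10⁻²/1.916×10⁻¹) = ln(0.0835964)/ln(0.228132) ≈ 1.6793.
Then e_4 ≈ e_3·(e_3/e_2)^p = 3.654×10⁻³·(0.0835964)^1.6793 = 3.654×10⁻³·0.0154892 ≈ 5.66e-05.

5.7e-5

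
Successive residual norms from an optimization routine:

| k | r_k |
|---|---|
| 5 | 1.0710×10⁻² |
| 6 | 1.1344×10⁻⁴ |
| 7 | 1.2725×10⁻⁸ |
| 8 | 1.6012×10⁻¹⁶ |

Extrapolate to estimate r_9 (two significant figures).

2.5e-32

First estimate the order: p ≈ ln(r_8/r_7) / ln(r_7/r_6) = ln(1.6012×10⁻¹⁶/1.2725×10⁻⁸)/ln(1.2725×10⁻⁸/1.1344×10⁻⁴) = ln(1.25831e-08)/ln(0.000112174) ≈ 2.0000.
Then r_9 ≈ r_8·(r_8/r_7)^p = 1.6012×10⁻¹⁶·(1.25831e-08)^2.0000 = 1.6012×10⁻¹⁶·1.58334e-16 ≈ 2.535e-32.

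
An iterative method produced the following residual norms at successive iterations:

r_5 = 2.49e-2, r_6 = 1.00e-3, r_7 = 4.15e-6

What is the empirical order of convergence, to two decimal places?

1.71

p ≈ ln(r_7/r_6) / ln(r_6/r_5)
  = ln(4.15e-6/1.00e-3) / ln(1.00e-3/2.49e-2)
  = ln(0.00415) / ln(0.0401606)
  = -5.48465 / -3.21487 ≈ 1.70603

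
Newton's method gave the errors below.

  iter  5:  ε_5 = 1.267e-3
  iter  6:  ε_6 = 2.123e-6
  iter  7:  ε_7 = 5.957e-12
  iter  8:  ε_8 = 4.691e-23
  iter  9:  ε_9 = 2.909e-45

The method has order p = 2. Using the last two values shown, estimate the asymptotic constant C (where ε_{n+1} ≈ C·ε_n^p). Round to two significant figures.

C ≈ ε_9 / ε_8^2
  = 2.909e-45 / (4.691e-23)^2
  = 2.909e-45 / 2.20055e-45 ≈ 1.3219

1.3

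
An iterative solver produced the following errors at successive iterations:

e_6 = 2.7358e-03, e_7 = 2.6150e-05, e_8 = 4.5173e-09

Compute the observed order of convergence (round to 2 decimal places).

p ≈ ln(e_8/e_7) / ln(e_7/e_6)
  = ln(4.5173e-09/2.6150e-05) / ln(2.6150e-05/2.7358e-03)
  = ln(0.000172746) / ln(0.00955845)
  = -8.66369 / -4.65033 ≈ 1.86303

1.86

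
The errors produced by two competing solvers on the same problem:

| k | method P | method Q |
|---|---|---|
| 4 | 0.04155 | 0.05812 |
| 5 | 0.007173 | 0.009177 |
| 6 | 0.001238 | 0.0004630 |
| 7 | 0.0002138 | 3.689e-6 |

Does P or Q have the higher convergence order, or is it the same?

Method P: p ≈ ln(0.0002138/0.001238)/ln(0.001238/0.007173) ≈ 1.00.
Method Q: p ≈ ln(3.689e-6/0.0004630)/ln(0.0004630/0.009177) ≈ 1.62.
Method Q has the higher order (≈1.6 vs ≈1.0).

Q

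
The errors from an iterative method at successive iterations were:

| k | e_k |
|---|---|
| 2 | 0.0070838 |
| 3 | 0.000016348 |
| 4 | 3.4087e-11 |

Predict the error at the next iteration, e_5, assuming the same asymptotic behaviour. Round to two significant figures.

2.0e-23

First estimate the order: p ≈ ln(e_4/e_3) / ln(e_3/e_2) = ln(3.4087e-11/0.000016348)/ln(0.000016348/0.0070838) = ln(2.08509e-06)/ln(0.0023078) ≈ 2.1545.
Then e_5 ≈ e_4·(e_4/e_3)^p = 3.4087e-11·(2.08509e-06)^2.1545 = 3.4087e-11·5.76175e-13 ≈ 1.964e-23.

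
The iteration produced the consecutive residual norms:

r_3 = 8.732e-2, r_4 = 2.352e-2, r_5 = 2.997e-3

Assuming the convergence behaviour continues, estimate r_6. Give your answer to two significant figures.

1.2e-4

First estimate the order: p ≈ ln(r_5/r_4) / ln(r_4/r_3) = ln(2.997e-3/2.352e-2)/ln(2.352e-2/8.732e-2) = ln(0.127423)/ln(0.269354) ≈ 1.5706.
Then r_6 ≈ r_5·(r_5/r_4)^p = 2.997e-3·(0.127423)^1.5706 = 2.997e-3·0.039328 ≈ 0.0001179.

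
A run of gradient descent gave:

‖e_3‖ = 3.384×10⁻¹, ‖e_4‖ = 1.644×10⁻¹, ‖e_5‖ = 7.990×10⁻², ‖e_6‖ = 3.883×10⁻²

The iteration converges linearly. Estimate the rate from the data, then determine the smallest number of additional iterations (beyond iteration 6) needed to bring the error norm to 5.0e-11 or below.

29

Rate ρ ≈ ‖e_6‖/‖e_5‖ = 3.883×10⁻²/7.990×10⁻² = 0.4860.
After j more steps, ‖e_{6+j}‖ ≈ 3.883×10⁻²·ρ^j; need ρ^j ≤ 5.0e-11/3.883×10⁻² = 1.28766e-09.
j ≥ ln(1.28766e-09)/ln(0.4860) = -20.4704/-0.72155 = 28.370.
So 29 more iterations are needed.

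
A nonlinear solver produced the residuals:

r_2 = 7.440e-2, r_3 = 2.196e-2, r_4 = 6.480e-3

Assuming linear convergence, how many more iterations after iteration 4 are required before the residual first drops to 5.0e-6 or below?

6

Rate ρ ≈ r_4/r_3 = 6.480e-3/2.196e-2 = 0.2951.
After j more steps, r_{4+j} ≈ 6.480e-3·ρ^j; need ρ^j ≤ 5.0e-6/6.480e-3 = 0.000771605.
j ≥ ln(0.000771605)/ln(0.2951) = -7.1670/-1.22044 = 5.872.
So 6 more iterations are needed.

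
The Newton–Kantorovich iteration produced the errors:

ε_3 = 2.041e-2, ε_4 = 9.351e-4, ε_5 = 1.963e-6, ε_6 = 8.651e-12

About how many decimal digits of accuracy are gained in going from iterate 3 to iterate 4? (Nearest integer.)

Digits gained ≈ log₁₀(ε_3/ε_4) = log₁₀(2.041e-2/9.351e-4) = log₁₀(21.8265) ≈ 1.339.

1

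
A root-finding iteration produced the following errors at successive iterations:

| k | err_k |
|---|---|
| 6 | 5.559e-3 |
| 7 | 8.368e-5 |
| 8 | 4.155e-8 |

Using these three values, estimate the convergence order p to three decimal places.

1.813

p ≈ ln(err_8/err_7) / ln(err_7/err_6)
  = ln(4.155e-8/8.368e-5) / ln(8.368e-5/5.559e-3)
  = ln(0.000496534) / ln(0.0150531)
  = -7.607859 / -4.196171 ≈ 1.813048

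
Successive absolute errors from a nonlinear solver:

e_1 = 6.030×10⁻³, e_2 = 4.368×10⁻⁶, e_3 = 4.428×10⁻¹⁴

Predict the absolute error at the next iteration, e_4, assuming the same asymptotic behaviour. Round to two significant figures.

2.0e-34

First estimate the order: p ≈ ln(e_3/e_2) / ln(e_2/e_1) = ln(4.428×10⁻¹⁴/4.368×10⁻⁶)/ln(4.368×10⁻⁶/6.030×10⁻³) = ln(1.01374e-08)/ln(0.000724378) ≈ 2.5459.
Then e_4 ≈ e_3·(e_3/e_2)^p = 4.428×10⁻¹⁴·(1.01374e-08)^2.5459 = 4.428×10⁻¹⁴·4.44517e-21 ≈ 1.968e-34.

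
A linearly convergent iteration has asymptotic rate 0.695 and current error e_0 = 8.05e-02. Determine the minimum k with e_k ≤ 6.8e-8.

39

After k steps, e_k ≈ 8.05e-02·0.695^k.
Need 0.695^k ≤ 6.8e-8/8.05e-02 = 8.4472e-07.
k ≥ ln(8.4472e-07)/ln(0.695) = -13.9843/-0.36384 = 38.435.
Smallest integer k = 39.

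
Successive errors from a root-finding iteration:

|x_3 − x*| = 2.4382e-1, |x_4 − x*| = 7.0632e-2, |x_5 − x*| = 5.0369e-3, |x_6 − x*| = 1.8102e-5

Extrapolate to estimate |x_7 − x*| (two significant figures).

1.1e-10

First estimate the order: p ≈ ln(|x_6 − x*|/|x_5 − x*|) / ln(|x_5 − x*|/|x_4 − x*|) = ln(1.8102e-5/5.0369e-3)/ln(5.0369e-3/7.0632e-2) = ln(0.00359388)/ln(0.0713119) ≈ 2.1315.
Then |x_7 − x*| ≈ |x_6 − x*|·(|x_6 − x*|/|x_5 − x*|)^p = 1.8102e-5·(0.00359388)^2.1315 = 1.8102e-5·6.16146e-06 ≈ 1.115e-10.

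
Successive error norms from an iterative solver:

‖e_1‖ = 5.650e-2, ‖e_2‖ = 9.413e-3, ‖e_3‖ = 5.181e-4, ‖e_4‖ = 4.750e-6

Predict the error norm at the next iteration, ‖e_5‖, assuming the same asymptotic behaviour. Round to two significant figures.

2.4e-9

First estimate the order: p ≈ ln(‖e_4‖/‖e_3‖) / ln(‖e_3‖/‖e_2‖) = ln(4.750e-6/5.181e-4)/ln(5.181e-4/9.413e-3) = ln(0.00916811)/ln(0.0550409) ≈ 1.6181.
Then ‖e_5‖ ≈ ‖e_4‖·(‖e_4‖/‖e_3‖)^p = 4.750e-6·(0.00916811)^1.6181 = 4.750e-6·0.000504388 ≈ 2.396e-09.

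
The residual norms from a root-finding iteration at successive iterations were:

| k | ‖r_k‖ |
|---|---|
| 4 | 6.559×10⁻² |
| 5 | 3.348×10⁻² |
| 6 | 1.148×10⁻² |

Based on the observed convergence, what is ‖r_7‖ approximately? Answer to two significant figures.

2.1e-3

First estimate the order: p ≈ ln(‖r_6‖/‖r_5‖) / ln(‖r_5‖/‖r_4‖) = ln(1.148×10⁻²/3.348×10⁻²)/ln(3.348×10⁻²/6.559×10⁻²) = ln(0.342891)/ln(0.510444) ≈ 1.5916.
Then ‖r_7‖ ≈ ‖r_6‖·(‖r_6‖/‖r_5‖)^p = 1.148×10⁻²·(0.342891)^1.5916 = 1.148×10⁻²·0.182035 ≈ 0.00209.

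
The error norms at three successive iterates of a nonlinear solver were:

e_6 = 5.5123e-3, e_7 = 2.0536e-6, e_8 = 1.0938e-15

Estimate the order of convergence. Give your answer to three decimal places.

2.705

p ≈ ln(e_8/e_7) / ln(e_7/e_6)
  = ln(1.0938e-15/2.0536e-6) / ln(2.0536e-6/5.5123e-3)
  = ln(5.32626e-10) / ln(0.000372549)
  = -21.353202 / -7.895142 ≈ 2.704600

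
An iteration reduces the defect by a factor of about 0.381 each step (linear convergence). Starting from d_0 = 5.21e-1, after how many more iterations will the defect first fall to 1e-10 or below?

24

After k steps, d_k ≈ 5.21e-1·0.381^k.
Need 0.381^k ≤ 1e-10/5.21e-1 = 1.91939e-10.
k ≥ ln(1.91939e-10)/ln(0.381) = -22.3738/-0.96496 = 23.186.
Smallest integer k = 24.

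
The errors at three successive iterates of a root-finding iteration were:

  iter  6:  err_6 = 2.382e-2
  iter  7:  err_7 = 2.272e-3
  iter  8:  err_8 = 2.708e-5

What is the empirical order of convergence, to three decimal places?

p ≈ ln(err_8/err_7) / ln(err_7/err_6)
  = ln(2.708e-5/2.272e-3) / ln(2.272e-3/2.382e-2)
  = ln(0.011919) / ln(0.095382)
  = -4.429622 / -2.349865 ≈ 1.885054

1.885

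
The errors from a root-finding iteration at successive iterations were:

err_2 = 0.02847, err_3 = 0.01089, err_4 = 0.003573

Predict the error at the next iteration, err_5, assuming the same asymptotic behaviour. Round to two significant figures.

9.8e-4

First estimate the order: p ≈ ln(err_4/err_3) / ln(err_3/err_2) = ln(0.003573/0.01089)/ln(0.01089/0.02847) = ln(0.328099)/ln(0.382508) ≈ 1.1597.
Then err_5 ≈ err_4·(err_4/err_3)^p = 0.003573·(0.328099)^1.1597 = 0.003573·0.274607 ≈ 0.0009812.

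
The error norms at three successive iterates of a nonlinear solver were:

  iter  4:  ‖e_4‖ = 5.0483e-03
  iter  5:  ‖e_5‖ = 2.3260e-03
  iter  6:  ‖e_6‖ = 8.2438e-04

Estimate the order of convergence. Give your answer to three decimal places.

p ≈ ln(‖e_6‖/‖e_5‖) / ln(‖e_5‖/‖e_4‖)
  = ln(8.2438e-04/2.3260e-03) / ln(2.3260e-03/5.0483e-03)
  = ln(0.35442) / ln(0.460749)
  = -1.037273 / -0.774902 ≈ 1.338586

1.339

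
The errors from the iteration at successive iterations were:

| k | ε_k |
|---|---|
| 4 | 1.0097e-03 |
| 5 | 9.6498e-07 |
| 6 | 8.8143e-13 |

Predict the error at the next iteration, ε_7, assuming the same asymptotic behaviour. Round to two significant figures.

First estimate the order: p ≈ ln(ε_6/ε_5) / ln(ε_5/ε_4) = ln(8.8143e-13/9.6498e-07)/ln(9.6498e-07/1.0097e-03) = ln(9.13418e-07)/ln(0.00095571) ≈ 2.0000.
Then ε_7 ≈ ε_6·(ε_6/ε_5)^p = 8.8143e-13·(9.13418e-07)^2.0000 = 8.8143e-13·8.34332e-13 ≈ 7.354e-25.

7.4e-25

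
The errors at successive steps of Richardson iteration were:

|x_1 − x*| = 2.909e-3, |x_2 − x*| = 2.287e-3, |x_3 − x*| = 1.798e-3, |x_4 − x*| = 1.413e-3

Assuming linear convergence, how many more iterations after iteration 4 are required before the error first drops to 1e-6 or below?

Rate ρ ≈ |x_4 − x*|/|x_3 − x*| = 1.413e-3/1.798e-3 = 0.7859.
After j more steps, |x_{4+j} − x*| ≈ 1.413e-3·ρ^j; need ρ^j ≤ 1e-6/1.413e-3 = 0.000707714.
j ≥ ln(0.000707714)/ln(0.7859) = -7.2535/-0.24093 = 30.106.
So 31 more iterations are needed.

31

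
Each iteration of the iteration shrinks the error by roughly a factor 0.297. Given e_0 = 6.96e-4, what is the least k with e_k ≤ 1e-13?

After k steps, e_k ≈ 6.96e-4·0.297^k.
Need 0.297^k ≤ 1e-13/6.96e-4 = 1.43678e-10.
k ≥ ln(1.43678e-10)/ln(0.297) = -22.6634/-1.21402 = 18.668.
Smallest integer k = 19.

19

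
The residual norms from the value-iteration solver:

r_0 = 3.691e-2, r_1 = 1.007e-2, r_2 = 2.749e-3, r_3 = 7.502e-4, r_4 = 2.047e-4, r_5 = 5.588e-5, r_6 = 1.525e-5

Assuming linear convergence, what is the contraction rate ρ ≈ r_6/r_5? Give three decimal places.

0.273

ρ ≈ r_6/r_5 = 1.525e-5/5.588e-5 = 0.27291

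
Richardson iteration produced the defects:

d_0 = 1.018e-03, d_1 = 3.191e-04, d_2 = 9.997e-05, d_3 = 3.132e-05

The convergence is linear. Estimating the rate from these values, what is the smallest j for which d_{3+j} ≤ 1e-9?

9

Rate ρ ≈ d_3/d_2 = 3.132e-05/9.997e-05 = 0.3133.
After j more steps, d_{3+j} ≈ 3.132e-05·ρ^j; need ρ^j ≤ 1e-9/3.132e-05 = 3.19285e-05.
j ≥ ln(3.19285e-05)/ln(0.3133) = -10.3520/-1.16059 = 8.920.
So 9 more iterations are needed.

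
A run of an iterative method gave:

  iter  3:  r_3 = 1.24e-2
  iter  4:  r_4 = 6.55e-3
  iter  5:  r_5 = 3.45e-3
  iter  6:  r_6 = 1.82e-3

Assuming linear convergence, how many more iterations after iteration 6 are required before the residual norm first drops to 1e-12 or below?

34

Rate ρ ≈ r_6/r_5 = 1.82e-3/3.45e-3 = 0.5275.
After j more steps, r_{6+j} ≈ 1.82e-3·ρ^j; need ρ^j ≤ 1e-12/1.82e-3 = 5.49451e-10.
j ≥ ln(5.49451e-10)/ln(0.5275) = -21.3221/-0.63961 = 33.336.
So 34 more iterations are needed.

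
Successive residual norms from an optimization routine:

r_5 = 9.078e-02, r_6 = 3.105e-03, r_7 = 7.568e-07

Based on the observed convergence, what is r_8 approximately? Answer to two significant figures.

First estimate the order: p ≈ ln(r_7/r_6) / ln(r_6/r_5) = ln(7.568e-07/3.105e-03)/ln(3.105e-03/9.078e-02) = ln(0.000243736)/ln(0.0342036) ≈ 2.4647.
Then r_8 ≈ r_7·(r_7/r_6)^p = 7.568e-07·(0.000243736)^2.4647 = 7.568e-07·1.24406e-09 ≈ 9.415e-16.

9.4e-16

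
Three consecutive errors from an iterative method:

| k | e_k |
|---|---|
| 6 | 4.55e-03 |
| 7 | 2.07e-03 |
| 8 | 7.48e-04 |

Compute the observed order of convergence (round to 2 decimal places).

1.29

p ≈ ln(e_8/e_7) / ln(e_7/e_6)
  = ln(7.48e-04/2.07e-03) / ln(2.07e-03/4.55e-03)
  = ln(0.361353) / ln(0.454945)
  = -1.01790 / -0.78758 ≈ 1.29244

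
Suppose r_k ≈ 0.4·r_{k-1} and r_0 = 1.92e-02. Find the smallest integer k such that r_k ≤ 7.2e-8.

14

After k steps, r_k ≈ 1.92e-02·0.4^k.
Need 0.4^k ≤ 7.2e-8/1.92e-02 = 3.75e-06.
k ≥ ln(3.75e-06)/ln(0.4) = -12.4938/-0.91629 = 13.635.
Smallest integer k = 14.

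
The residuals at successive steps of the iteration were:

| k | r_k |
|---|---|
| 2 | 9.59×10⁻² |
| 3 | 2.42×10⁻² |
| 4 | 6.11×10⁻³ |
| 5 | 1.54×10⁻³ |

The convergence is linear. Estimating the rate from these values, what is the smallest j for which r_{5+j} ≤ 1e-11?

14

Rate ρ ≈ r_5/r_4 = 1.54×10⁻³/6.11×10⁻³ = 0.2520.
After j more steps, r_{5+j} ≈ 1.54×10⁻³·ρ^j; need ρ^j ≤ 1e-11/1.54×10⁻³ = 6.49351e-09.
j ≥ ln(6.49351e-09)/ln(0.2520) = -18.8525/-1.37833 = 13.678.
So 14 more iterations are needed.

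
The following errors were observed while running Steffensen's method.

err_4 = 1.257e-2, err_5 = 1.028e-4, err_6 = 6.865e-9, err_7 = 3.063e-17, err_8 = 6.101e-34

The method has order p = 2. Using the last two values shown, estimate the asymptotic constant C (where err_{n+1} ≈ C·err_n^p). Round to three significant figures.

0.650

C ≈ err_8 / err_7^2
  = 6.101e-34 / (3.063e-17)^2
  = 6.101e-34 / 9.38197e-34 ≈ 0.65029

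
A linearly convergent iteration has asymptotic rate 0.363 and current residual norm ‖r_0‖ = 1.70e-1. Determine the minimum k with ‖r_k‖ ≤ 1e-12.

26

After k steps, ‖r_k‖ ≈ 1.70e-1·0.363^k.
Need 0.363^k ≤ 1e-12/1.70e-1 = 5.88235e-12.
k ≥ ln(5.88235e-12)/ln(0.363) = -25.8591/-1.01335 = 25.518.
Smallest integer k = 26.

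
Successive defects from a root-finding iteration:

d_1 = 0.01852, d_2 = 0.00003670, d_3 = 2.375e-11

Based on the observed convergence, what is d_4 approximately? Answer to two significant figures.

1.6e-25

First estimate the order: p ≈ ln(d_3/d_2) / ln(d_2/d_1) = ln(2.375e-11/0.00003670)/ln(0.00003670/0.01852) = ln(6.47139e-07)/ln(0.00198164) ≈ 2.2897.
Then d_4 ≈ d_3·(d_3/d_2)^p = 2.375e-11·(6.47139e-07)^2.2897 = 2.375e-11·6.74592e-15 ≈ 1.602e-25.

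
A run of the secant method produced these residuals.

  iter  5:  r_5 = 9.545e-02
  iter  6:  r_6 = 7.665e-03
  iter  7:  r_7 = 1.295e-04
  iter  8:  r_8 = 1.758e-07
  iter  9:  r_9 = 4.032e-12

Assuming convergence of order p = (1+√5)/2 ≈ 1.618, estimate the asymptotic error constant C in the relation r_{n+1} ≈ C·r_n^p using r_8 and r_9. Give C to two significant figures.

0.34

C ≈ r_9 / r_8^1.618
  = 4.032e-12 / (1.758e-07)^1.618
  = 4.032e-12 / 1.17609e-11 ≈ 0.34283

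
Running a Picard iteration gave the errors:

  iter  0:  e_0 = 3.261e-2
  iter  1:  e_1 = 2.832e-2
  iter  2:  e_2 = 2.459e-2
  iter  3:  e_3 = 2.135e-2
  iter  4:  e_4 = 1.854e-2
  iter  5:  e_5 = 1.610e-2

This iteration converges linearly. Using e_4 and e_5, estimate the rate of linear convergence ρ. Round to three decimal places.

ρ ≈ e_5/e_4 = 1.610e-2/1.854e-2 = 0.86839

0.868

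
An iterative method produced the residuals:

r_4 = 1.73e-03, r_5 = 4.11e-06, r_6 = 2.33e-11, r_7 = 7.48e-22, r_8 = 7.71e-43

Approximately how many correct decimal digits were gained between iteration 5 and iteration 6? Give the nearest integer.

Digits gained ≈ log₁₀(r_5/r_6) = log₁₀(4.11e-06/2.33e-11) = log₁₀(176395) ≈ 5.246.

5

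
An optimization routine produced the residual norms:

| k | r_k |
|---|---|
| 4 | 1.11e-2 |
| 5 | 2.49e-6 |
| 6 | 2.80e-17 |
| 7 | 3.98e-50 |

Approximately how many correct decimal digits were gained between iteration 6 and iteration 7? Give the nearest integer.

33

Digits gained ≈ log₁₀(r_6/r_7) = log₁₀(2.80e-17/3.98e-50) = log₁₀(7.03518e+32) ≈ 32.847.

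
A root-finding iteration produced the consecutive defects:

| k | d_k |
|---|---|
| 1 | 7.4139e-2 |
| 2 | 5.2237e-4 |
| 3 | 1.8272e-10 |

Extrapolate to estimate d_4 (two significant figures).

First estimate the order: p ≈ ln(d_3/d_2) / ln(d_2/d_1) = ln(1.8272e-10/5.2237e-4)/ln(5.2237e-4/7.4139e-2) = ln(3.4979e-07)/ln(0.00704582) ≈ 3.0000.
Then d_4 ≈ d_3·(d_3/d_2)^p = 1.8272e-10·(3.4979e-07)^3.0000 = 1.8272e-10·4.27979e-20 ≈ 7.82e-30.

7.8e-30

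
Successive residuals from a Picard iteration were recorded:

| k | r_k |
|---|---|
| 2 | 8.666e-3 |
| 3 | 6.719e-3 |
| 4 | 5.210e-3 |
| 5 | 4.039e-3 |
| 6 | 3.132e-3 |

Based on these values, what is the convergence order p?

1

Consecutive ratios: r_6/r_5 = 3.132e-3/4.039e-3 = 0.775439, r_5/r_4 = 4.039e-3/5.210e-3 = 0.77524.
p ≈ ln(0.775439)/ln(0.77524) = -0.2543/-0.2546 ≈ 1.00.
So the convergence is linear (order 1).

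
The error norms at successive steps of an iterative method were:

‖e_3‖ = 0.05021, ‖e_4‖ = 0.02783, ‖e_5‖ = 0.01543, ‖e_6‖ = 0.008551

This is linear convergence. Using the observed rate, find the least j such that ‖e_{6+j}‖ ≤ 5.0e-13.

Rate ρ ≈ ‖e_6‖/‖e_5‖ = 0.008551/0.01543 = 0.5542.
After j more steps, ‖e_{6+j}‖ ≈ 0.008551·ρ^j; need ρ^j ≤ 5.0e-13/0.008551 = 5.84727e-11.
j ≥ ln(5.84727e-11)/ln(0.5542) = -23.5625/-0.59023 = 39.921.
So 40 more iterations are needed.

40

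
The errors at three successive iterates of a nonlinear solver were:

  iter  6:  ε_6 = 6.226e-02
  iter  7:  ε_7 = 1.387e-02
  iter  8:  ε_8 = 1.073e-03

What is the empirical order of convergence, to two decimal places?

p ≈ ln(ε_8/ε_7) / ln(ε_7/ε_6)
  = ln(1.073e-03/1.387e-02) / ln(1.387e-02/6.226e-02)
  = ln(0.0773612) / ln(0.222775)
  = -2.55927 / -1.50159 ≈ 1.70437

1.70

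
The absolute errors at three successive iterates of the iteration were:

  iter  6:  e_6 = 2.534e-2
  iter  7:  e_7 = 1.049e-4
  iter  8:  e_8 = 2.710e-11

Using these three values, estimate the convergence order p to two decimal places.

2.76

p ≈ ln(e_8/e_7) / ln(e_7/e_6)
  = ln(2.710e-11/1.049e-4) / ln(1.049e-4/2.534e-2)
  = ln(2.58341e-07) / ln(0.0041397)
  = -15.16899 / -5.48713 ≈ 2.76447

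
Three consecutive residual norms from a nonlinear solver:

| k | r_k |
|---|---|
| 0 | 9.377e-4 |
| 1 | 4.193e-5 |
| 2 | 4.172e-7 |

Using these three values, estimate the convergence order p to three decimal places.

p ≈ ln(r_2/r_1) / ln(r_1/r_0)
  = ln(4.172e-7/4.193e-5) / ln(4.193e-5/9.377e-4)
  = ln(0.00994992) / ln(0.0447158)
  = -4.610191 / -3.107428 ≈ 1.483603

1.484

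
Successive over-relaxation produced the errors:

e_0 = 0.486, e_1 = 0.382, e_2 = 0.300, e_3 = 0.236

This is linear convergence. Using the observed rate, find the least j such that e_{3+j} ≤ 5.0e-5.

Rate ρ ≈ e_3/e_2 = 0.236/0.300 = 0.7867.
After j more steps, e_{3+j} ≈ 0.236·ρ^j; need ρ^j ≤ 5.0e-5/0.236 = 0.000211864.
j ≥ ln(0.000211864)/ln(0.7867) = -8.4596/-0.23991 = 35.262.
So 36 more iterations are needed.

36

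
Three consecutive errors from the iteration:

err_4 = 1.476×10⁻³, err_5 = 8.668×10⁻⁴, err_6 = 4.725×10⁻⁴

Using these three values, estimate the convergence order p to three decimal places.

1.140

p ≈ ln(err_6/err_5) / ln(err_5/err_4)
  = ln(4.725×10⁻⁴/8.668×10⁻⁴) / ln(8.668×10⁻⁴/1.476×10⁻³)
  = ln(0.545108) / ln(0.587263)
  = -0.606771 / -0.532283 ≈ 1.139941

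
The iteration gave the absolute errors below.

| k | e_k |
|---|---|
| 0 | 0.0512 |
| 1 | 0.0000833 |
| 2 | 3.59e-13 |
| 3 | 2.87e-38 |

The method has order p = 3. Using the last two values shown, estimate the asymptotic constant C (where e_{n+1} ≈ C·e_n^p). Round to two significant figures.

C ≈ e_3 / e_2^3
  = 2.87e-38 / (3.59e-13)^3
  = 2.87e-38 / 4.62683e-38 ≈ 0.6203

0.62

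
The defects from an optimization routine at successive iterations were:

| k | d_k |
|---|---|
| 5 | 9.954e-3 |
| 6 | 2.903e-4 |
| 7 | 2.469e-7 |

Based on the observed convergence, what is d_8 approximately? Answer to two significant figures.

1.8e-13

First estimate the order: p ≈ ln(d_7/d_6) / ln(d_6/d_5) = ln(2.469e-7/2.903e-4)/ln(2.903e-4/9.954e-3) = ln(0.000850499)/ln(0.0291642) ≈ 2.0000.
Then d_8 ≈ d_7·(d_7/d_6)^p = 2.469e-7·(0.000850499)^2.0000 = 2.469e-7·7.23349e-07 ≈ 1.786e-13.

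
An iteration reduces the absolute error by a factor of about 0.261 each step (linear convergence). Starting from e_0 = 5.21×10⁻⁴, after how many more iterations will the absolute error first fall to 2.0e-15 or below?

After k steps, e_k ≈ 5.21×10⁻⁴·0.261^k.
Need 0.261^k ≤ 2.0e-15/5.21×10⁻⁴ = 3.83877e-12.
k ≥ ln(3.83877e-12)/ln(0.261) = -26.2859/-1.34323 = 19.569.
Smallest integer k = 20.

20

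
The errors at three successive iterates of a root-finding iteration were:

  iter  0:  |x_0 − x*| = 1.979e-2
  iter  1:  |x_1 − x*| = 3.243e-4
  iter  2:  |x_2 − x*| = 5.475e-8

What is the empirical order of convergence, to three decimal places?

p ≈ ln(|x_2 − x*|/|x_1 − x*|) / ln(|x_1 − x*|/|x_0 − x*|)
  = ln(5.475e-8/3.243e-4) / ln(3.243e-4/1.979e-2)
  = ln(0.000168825) / ln(0.0163871)
  = -8.686648 / -4.111261 ≈ 2.112891

2.113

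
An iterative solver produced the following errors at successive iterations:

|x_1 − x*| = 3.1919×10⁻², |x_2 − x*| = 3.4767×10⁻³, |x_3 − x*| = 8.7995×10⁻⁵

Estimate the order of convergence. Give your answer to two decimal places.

p ≈ ln(|x_3 − x*|/|x_2 − x*|) / ln(|x_2 − x*|/|x_1 − x*|)
  = ln(8.7995×10⁻⁵/3.4767×10⁻³) / ln(3.4767×10⁻³/3.1919×10⁻²)
  = ln(0.0253099) / ln(0.108923)
  = -3.67656 / -2.21711 ≈ 1.65827

1.66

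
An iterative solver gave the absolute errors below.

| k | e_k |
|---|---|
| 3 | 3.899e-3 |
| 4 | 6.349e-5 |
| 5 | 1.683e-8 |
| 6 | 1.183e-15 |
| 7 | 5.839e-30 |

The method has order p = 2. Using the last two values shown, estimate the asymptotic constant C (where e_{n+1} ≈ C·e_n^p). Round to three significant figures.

C ≈ e_7 / e_6^2
  = 5.839e-30 / (1.183e-15)^2
  = 5.839e-30 / 1.39949e-30 ≈ 4.1722

4.17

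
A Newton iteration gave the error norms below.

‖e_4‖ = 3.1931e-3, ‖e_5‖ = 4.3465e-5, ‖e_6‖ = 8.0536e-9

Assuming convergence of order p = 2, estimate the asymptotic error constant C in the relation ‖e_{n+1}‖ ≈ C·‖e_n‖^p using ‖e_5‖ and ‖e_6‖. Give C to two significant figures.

4.3

C ≈ ‖e_6‖ / ‖e_5‖^2
  = 8.0536e-9 / (4.3465e-5)^2
  = 8.0536e-9 / 1.88921e-09 ≈ 4.263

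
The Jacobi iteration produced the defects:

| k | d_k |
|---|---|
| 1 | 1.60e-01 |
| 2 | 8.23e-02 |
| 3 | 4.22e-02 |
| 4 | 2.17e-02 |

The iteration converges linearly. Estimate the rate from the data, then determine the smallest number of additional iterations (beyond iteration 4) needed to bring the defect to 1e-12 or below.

Rate ρ ≈ d_4/d_3 = 2.17e-02/4.22e-02 = 0.5142.
After j more steps, d_{4+j} ≈ 2.17e-02·ρ^j; need ρ^j ≤ 1e-12/2.17e-02 = 4.60829e-11.
j ≥ ln(4.60829e-11)/ln(0.5142) = -23.8006/-0.66514 = 35.783.
So 36 more iterations are needed.

36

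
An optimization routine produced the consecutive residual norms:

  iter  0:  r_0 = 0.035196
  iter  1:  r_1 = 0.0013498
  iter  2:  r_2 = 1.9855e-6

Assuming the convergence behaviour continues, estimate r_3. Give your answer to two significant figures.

First estimate the order: p ≈ ln(r_2/r_1) / ln(r_1/r_0) = ln(1.9855e-6/0.0013498)/ln(0.0013498/0.035196) = ln(0.00147096)/ln(0.0383509) ≈ 2.0000.
Then r_3 ≈ r_2·(r_2/r_1)^p = 1.9855e-6·(0.00147096)^2.0000 = 1.9855e-6·2.16372e-06 ≈ 4.296e-12.

4.3e-12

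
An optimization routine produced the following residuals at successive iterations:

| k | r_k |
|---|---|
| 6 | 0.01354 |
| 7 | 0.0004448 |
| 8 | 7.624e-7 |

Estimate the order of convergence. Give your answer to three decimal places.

1.865

p ≈ ln(r_8/r_7) / ln(r_7/r_6)
  = ln(7.624e-7/0.0004448) / ln(0.0004448/0.01354)
  = ln(0.00171403) / ln(0.0328508)
  = -6.368908 / -3.415779 ≈ 1.864555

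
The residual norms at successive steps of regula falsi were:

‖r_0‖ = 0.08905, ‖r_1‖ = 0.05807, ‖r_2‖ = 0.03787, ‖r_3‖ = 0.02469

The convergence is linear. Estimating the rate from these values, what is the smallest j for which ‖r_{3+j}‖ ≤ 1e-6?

Rate ρ ≈ ‖r_3‖/‖r_2‖ = 0.02469/0.03787 = 0.6520.
After j more steps, ‖r_{3+j}‖ ≈ 0.02469·ρ^j; need ρ^j ≤ 1e-6/0.02469 = 4.05022e-05.
j ≥ ln(4.05022e-05)/ln(0.6520) = -10.1142/-0.42771 = 23.647.
So 24 more iterations are needed.

24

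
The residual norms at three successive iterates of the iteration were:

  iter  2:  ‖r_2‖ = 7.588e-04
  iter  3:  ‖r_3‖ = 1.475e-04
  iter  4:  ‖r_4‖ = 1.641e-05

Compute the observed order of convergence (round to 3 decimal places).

1.341

p ≈ ln(‖r_4‖/‖r_3‖) / ln(‖r_3‖/‖r_2‖)
  = ln(1.641e-05/1.475e-04) / ln(1.475e-04/7.588e-04)
  = ln(0.111254) / ln(0.194386)
  = -2.195939 / -1.637909 ≈ 1.340697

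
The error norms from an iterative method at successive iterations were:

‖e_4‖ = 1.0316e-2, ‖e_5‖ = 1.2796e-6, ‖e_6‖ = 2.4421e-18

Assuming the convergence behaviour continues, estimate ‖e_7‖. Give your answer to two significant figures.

1.7e-53

First estimate the order: p ≈ ln(‖e_6‖/‖e_5‖) / ln(‖e_5‖/‖e_4‖) = ln(2.4421e-18/1.2796e-6)/ln(1.2796e-6/1.0316e-2) = ln(1.90849e-12)/ln(0.00012404) ≈ 3.0000.
Then ‖e_7‖ ≈ ‖e_6‖·(‖e_6‖/‖e_5‖)^p = 2.4421e-18·(1.90849e-12)^3.0000 = 2.4421e-18·6.95136e-36 ≈ 1.698e-53.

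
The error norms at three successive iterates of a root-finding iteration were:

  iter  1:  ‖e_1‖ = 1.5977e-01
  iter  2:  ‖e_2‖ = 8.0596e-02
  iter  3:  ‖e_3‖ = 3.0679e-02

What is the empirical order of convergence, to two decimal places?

1.41

p ≈ ln(‖e_3‖/‖e_2‖) / ln(‖e_2‖/‖e_1‖)
  = ln(3.0679e-02/8.0596e-02) / ln(8.0596e-02/1.5977e-01)
  = ln(0.380652) / ln(0.50445)
  = -0.96587 / -0.68429 ≈ 1.41149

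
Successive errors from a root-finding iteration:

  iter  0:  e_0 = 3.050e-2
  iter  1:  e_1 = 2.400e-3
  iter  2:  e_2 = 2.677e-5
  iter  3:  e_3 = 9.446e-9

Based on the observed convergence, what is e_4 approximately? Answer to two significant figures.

7.4e-15

First estimate the order: p ≈ ln(e_3/e_2) / ln(e_2/e_1) = ln(9.446e-9/2.677e-5)/ln(2.677e-5/2.400e-3) = ln(0.000352858)/ln(0.0111542) ≈ 1.7681.
Then e_4 ≈ e_3·(e_3/e_2)^p = 9.446e-9·(0.000352858)^1.7681 = 9.446e-9·7.86704e-07 ≈ 7.431e-15.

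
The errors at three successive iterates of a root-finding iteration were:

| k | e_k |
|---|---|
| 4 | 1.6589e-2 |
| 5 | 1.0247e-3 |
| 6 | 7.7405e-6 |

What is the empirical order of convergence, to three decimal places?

1.755

p ≈ ln(e_6/e_5) / ln(e_5/e_4)
  = ln(7.7405e-6/1.0247e-3) / ln(1.0247e-3/1.6589e-2)
  = ln(0.00755392) / ln(0.0617698)
  = -4.885689 / -2.784341 ≈ 1.754702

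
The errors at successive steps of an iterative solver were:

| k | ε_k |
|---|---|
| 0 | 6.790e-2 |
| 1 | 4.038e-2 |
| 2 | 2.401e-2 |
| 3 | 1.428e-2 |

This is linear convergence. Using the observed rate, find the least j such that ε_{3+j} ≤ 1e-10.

Rate ρ ≈ ε_3/ε_2 = 1.428e-2/2.401e-2 = 0.5948.
After j more steps, ε_{3+j} ≈ 1.428e-2·ρ^j; need ρ^j ≤ 1e-10/1.428e-2 = 7.0028e-09.
j ≥ ln(7.0028e-09)/ln(0.5948) = -18.7770/-0.51953 = 36.142.
So 37 more iterations are needed.

37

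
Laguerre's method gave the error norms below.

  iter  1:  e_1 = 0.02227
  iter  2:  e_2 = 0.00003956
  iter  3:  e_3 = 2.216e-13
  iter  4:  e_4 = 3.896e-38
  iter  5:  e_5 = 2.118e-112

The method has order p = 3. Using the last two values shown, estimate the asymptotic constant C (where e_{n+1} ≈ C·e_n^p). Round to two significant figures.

C ≈ e_5 / e_4^3
  = 2.118e-112 / (3.896e-38)^3
  = 2.118e-112 / 5.91367e-113 ≈ 3.5815

3.6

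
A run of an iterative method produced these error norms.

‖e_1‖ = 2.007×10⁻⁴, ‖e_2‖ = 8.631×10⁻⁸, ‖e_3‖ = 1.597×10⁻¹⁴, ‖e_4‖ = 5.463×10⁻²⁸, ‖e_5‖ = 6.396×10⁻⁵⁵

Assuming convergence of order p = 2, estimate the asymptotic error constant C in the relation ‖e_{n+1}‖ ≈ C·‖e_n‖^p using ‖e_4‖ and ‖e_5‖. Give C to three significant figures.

2.14

C ≈ ‖e_5‖ / ‖e_4‖^2
  = 6.396×10⁻⁵⁵ / (5.463×10⁻²⁸)^2
  = 6.396×10⁻⁵⁵ / 2.98444e-55 ≈ 2.1431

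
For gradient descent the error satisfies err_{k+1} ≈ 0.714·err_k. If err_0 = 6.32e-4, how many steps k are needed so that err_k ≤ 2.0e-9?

38

After k steps, err_k ≈ 6.32e-4·0.714^k.
Need 0.714^k ≤ 2.0e-9/6.32e-4 = 3.16456e-06.
k ≥ ln(3.16456e-06)/ln(0.714) = -12.6635/-0.33687 = 37.592.
Smallest integer k = 38.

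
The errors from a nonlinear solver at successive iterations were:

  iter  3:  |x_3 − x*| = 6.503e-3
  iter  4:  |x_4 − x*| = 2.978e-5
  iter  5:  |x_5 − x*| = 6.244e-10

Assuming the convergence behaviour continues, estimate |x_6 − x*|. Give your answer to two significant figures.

First estimate the order: p ≈ ln(|x_5 − x*|/|x_4 − x*|) / ln(|x_4 − x*|/|x_3 − x*|) = ln(6.244e-10/2.978e-5)/ln(2.978e-5/6.503e-3) = ln(2.09671e-05)/ln(0.00457942) ≈ 2.0000.
Then |x_6 − x*| ≈ |x_5 − x*|·(|x_5 − x*|/|x_4 − x*|)^p = 6.244e-10·(2.09671e-05)^2.0000 = 6.244e-10·4.39619e-10 ≈ 2.745e-19.

2.7e-19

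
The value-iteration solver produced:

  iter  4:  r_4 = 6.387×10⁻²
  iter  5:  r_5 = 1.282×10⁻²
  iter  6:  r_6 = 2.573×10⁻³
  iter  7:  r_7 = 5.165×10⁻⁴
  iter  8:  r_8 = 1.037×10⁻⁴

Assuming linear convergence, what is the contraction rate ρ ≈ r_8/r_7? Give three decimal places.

ρ ≈ r_8/r_7 = 1.037×10⁻⁴/5.165×10⁻⁴ = 0.20077

0.201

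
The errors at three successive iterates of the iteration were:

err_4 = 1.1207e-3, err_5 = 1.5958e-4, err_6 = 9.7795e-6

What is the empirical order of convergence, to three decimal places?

p ≈ ln(err_6/err_5) / ln(err_5/err_4)
  = ln(9.7795e-6/1.5958e-4) / ln(1.5958e-4/1.1207e-3)
  = ln(0.0612827) / ln(0.142393)
  = -2.792258 / -1.949164 ≈ 1.432541

1.433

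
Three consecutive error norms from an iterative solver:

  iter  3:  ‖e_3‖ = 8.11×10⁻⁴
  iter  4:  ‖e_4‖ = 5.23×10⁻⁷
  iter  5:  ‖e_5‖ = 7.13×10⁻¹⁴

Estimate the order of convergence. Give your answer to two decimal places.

2.15

p ≈ ln(‖e_5‖/‖e_4‖) / ln(‖e_4‖/‖e_3‖)
  = ln(7.13×10⁻¹⁴/5.23×10⁻⁷) / ln(5.23×10⁻⁷/8.11×10⁻⁴)
  = ln(1.36329e-07) / ln(0.000644883)
  = -15.80819 / -7.34644 ≈ 2.15182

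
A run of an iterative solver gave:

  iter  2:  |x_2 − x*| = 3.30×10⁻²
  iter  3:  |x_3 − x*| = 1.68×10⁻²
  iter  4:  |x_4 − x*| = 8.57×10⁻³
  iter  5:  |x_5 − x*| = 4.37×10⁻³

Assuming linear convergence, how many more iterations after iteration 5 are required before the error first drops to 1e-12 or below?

Rate ρ ≈ |x_5 − x*|/|x_4 − x*| = 4.37×10⁻³/8.57×10⁻³ = 0.5099.
After j more steps, |x_{5+j} − x*| ≈ 4.37×10⁻³·ρ^j; need ρ^j ≤ 1e-12/4.37×10⁻³ = 2.28833e-10.
j ≥ ln(2.28833e-10)/ln(0.5099) = -22.1980/-0.67354 = 32.957.
So 33 more iterations are needed.

33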